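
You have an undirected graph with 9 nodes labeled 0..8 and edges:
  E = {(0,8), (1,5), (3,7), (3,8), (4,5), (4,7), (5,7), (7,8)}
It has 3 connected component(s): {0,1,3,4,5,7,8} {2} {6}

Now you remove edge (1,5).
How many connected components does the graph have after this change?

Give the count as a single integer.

Initial component count: 3
Remove (1,5): it was a bridge. Count increases: 3 -> 4.
  After removal, components: {0,3,4,5,7,8} {1} {2} {6}
New component count: 4

Answer: 4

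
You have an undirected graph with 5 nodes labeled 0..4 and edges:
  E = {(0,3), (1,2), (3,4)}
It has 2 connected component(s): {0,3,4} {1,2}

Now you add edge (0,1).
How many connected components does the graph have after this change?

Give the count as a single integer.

Answer: 1

Derivation:
Initial component count: 2
Add (0,1): merges two components. Count decreases: 2 -> 1.
New component count: 1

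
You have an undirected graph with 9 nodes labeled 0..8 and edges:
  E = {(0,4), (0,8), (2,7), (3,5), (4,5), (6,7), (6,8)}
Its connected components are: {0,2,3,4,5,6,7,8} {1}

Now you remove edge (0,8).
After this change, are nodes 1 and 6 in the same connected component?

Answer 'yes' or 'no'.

Answer: no

Derivation:
Initial components: {0,2,3,4,5,6,7,8} {1}
Removing edge (0,8): it was a bridge — component count 2 -> 3.
New components: {0,3,4,5} {1} {2,6,7,8}
Are 1 and 6 in the same component? no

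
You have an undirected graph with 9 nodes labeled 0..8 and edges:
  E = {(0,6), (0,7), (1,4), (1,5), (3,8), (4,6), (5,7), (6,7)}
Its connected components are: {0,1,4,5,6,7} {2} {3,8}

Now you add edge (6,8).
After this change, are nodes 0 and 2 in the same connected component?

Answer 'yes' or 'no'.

Initial components: {0,1,4,5,6,7} {2} {3,8}
Adding edge (6,8): merges {0,1,4,5,6,7} and {3,8}.
New components: {0,1,3,4,5,6,7,8} {2}
Are 0 and 2 in the same component? no

Answer: no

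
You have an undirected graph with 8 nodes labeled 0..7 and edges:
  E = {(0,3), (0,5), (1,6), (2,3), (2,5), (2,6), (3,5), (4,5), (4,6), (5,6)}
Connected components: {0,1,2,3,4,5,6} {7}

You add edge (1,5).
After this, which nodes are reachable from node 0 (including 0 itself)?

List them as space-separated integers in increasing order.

Before: nodes reachable from 0: {0,1,2,3,4,5,6}
Adding (1,5): both endpoints already in same component. Reachability from 0 unchanged.
After: nodes reachable from 0: {0,1,2,3,4,5,6}

Answer: 0 1 2 3 4 5 6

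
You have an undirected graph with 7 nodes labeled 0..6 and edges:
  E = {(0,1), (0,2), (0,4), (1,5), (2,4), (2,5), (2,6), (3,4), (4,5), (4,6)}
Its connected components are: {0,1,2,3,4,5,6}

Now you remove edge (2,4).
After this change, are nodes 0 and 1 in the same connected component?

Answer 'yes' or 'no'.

Answer: yes

Derivation:
Initial components: {0,1,2,3,4,5,6}
Removing edge (2,4): not a bridge — component count unchanged at 1.
New components: {0,1,2,3,4,5,6}
Are 0 and 1 in the same component? yes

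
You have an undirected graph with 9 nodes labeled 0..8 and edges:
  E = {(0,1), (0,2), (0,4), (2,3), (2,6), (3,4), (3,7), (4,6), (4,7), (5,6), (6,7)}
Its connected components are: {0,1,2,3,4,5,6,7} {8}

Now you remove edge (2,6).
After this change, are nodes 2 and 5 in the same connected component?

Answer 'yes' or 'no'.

Answer: yes

Derivation:
Initial components: {0,1,2,3,4,5,6,7} {8}
Removing edge (2,6): not a bridge — component count unchanged at 2.
New components: {0,1,2,3,4,5,6,7} {8}
Are 2 and 5 in the same component? yes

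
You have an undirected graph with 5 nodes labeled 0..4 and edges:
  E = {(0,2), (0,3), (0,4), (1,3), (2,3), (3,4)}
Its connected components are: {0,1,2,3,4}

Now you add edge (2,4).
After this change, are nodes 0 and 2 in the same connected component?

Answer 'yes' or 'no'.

Answer: yes

Derivation:
Initial components: {0,1,2,3,4}
Adding edge (2,4): both already in same component {0,1,2,3,4}. No change.
New components: {0,1,2,3,4}
Are 0 and 2 in the same component? yes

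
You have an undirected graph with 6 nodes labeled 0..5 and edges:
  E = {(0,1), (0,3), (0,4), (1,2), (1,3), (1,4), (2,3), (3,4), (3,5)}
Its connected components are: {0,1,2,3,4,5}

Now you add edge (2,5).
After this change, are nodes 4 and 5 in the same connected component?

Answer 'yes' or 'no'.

Answer: yes

Derivation:
Initial components: {0,1,2,3,4,5}
Adding edge (2,5): both already in same component {0,1,2,3,4,5}. No change.
New components: {0,1,2,3,4,5}
Are 4 and 5 in the same component? yes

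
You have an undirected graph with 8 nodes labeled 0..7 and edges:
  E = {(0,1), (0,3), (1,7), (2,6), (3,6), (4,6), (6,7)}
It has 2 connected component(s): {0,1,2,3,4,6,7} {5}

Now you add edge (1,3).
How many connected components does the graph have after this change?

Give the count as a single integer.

Initial component count: 2
Add (1,3): endpoints already in same component. Count unchanged: 2.
New component count: 2

Answer: 2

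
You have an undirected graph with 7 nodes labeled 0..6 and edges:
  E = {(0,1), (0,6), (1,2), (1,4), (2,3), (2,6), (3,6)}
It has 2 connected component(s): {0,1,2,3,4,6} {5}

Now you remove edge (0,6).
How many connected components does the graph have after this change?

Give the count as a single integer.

Answer: 2

Derivation:
Initial component count: 2
Remove (0,6): not a bridge. Count unchanged: 2.
  After removal, components: {0,1,2,3,4,6} {5}
New component count: 2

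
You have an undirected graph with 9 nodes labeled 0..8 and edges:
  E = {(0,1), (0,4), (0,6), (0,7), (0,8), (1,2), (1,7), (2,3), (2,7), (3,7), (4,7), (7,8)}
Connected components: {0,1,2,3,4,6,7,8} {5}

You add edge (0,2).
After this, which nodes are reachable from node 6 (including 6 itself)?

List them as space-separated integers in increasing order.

Before: nodes reachable from 6: {0,1,2,3,4,6,7,8}
Adding (0,2): both endpoints already in same component. Reachability from 6 unchanged.
After: nodes reachable from 6: {0,1,2,3,4,6,7,8}

Answer: 0 1 2 3 4 6 7 8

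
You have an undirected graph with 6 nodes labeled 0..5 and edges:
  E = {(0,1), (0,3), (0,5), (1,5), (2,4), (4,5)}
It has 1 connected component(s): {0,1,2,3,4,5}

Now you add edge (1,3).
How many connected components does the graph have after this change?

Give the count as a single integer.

Answer: 1

Derivation:
Initial component count: 1
Add (1,3): endpoints already in same component. Count unchanged: 1.
New component count: 1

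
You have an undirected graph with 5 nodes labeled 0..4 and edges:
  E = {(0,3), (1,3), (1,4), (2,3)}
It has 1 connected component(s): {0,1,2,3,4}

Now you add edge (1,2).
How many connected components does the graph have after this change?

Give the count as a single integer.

Answer: 1

Derivation:
Initial component count: 1
Add (1,2): endpoints already in same component. Count unchanged: 1.
New component count: 1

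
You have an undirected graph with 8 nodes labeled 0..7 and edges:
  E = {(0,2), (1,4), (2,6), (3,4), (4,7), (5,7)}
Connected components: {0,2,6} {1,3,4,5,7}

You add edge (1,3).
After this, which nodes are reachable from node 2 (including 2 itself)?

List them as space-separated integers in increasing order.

Answer: 0 2 6

Derivation:
Before: nodes reachable from 2: {0,2,6}
Adding (1,3): both endpoints already in same component. Reachability from 2 unchanged.
After: nodes reachable from 2: {0,2,6}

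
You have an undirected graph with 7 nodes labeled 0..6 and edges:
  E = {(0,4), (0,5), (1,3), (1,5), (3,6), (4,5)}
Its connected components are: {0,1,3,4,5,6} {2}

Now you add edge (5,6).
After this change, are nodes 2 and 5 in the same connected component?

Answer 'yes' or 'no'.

Answer: no

Derivation:
Initial components: {0,1,3,4,5,6} {2}
Adding edge (5,6): both already in same component {0,1,3,4,5,6}. No change.
New components: {0,1,3,4,5,6} {2}
Are 2 and 5 in the same component? no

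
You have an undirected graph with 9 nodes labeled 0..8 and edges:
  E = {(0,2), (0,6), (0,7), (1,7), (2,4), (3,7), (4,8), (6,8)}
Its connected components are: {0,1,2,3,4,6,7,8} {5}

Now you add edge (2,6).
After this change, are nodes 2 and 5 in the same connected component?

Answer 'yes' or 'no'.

Initial components: {0,1,2,3,4,6,7,8} {5}
Adding edge (2,6): both already in same component {0,1,2,3,4,6,7,8}. No change.
New components: {0,1,2,3,4,6,7,8} {5}
Are 2 and 5 in the same component? no

Answer: no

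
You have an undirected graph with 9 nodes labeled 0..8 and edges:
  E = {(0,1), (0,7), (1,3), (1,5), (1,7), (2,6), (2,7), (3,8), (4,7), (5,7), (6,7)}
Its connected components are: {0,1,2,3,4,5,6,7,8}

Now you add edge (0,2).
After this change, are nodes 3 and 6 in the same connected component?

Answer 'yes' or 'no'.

Initial components: {0,1,2,3,4,5,6,7,8}
Adding edge (0,2): both already in same component {0,1,2,3,4,5,6,7,8}. No change.
New components: {0,1,2,3,4,5,6,7,8}
Are 3 and 6 in the same component? yes

Answer: yes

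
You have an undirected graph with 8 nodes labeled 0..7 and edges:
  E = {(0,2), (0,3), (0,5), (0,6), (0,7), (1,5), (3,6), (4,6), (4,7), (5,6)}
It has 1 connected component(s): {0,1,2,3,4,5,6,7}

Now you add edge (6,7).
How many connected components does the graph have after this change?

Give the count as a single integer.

Answer: 1

Derivation:
Initial component count: 1
Add (6,7): endpoints already in same component. Count unchanged: 1.
New component count: 1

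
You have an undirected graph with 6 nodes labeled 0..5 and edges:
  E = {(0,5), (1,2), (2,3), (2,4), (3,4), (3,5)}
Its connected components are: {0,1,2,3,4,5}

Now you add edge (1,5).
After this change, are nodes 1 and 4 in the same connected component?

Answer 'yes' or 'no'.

Initial components: {0,1,2,3,4,5}
Adding edge (1,5): both already in same component {0,1,2,3,4,5}. No change.
New components: {0,1,2,3,4,5}
Are 1 and 4 in the same component? yes

Answer: yes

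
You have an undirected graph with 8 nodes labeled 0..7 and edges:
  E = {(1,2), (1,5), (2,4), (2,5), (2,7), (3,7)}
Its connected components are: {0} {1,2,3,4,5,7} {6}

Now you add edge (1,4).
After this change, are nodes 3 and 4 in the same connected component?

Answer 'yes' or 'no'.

Initial components: {0} {1,2,3,4,5,7} {6}
Adding edge (1,4): both already in same component {1,2,3,4,5,7}. No change.
New components: {0} {1,2,3,4,5,7} {6}
Are 3 and 4 in the same component? yes

Answer: yes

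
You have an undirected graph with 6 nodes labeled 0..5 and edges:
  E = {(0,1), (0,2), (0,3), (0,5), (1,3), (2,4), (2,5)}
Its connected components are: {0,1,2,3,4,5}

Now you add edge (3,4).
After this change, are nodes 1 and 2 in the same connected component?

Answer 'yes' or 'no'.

Initial components: {0,1,2,3,4,5}
Adding edge (3,4): both already in same component {0,1,2,3,4,5}. No change.
New components: {0,1,2,3,4,5}
Are 1 and 2 in the same component? yes

Answer: yes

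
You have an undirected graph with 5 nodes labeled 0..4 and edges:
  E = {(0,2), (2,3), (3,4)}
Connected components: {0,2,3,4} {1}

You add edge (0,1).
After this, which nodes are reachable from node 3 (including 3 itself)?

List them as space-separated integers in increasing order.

Answer: 0 1 2 3 4

Derivation:
Before: nodes reachable from 3: {0,2,3,4}
Adding (0,1): merges 3's component with another. Reachability grows.
After: nodes reachable from 3: {0,1,2,3,4}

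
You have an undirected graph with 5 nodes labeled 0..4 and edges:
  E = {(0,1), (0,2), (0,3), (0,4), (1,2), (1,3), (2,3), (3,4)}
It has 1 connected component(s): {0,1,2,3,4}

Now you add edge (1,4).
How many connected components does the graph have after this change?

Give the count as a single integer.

Initial component count: 1
Add (1,4): endpoints already in same component. Count unchanged: 1.
New component count: 1

Answer: 1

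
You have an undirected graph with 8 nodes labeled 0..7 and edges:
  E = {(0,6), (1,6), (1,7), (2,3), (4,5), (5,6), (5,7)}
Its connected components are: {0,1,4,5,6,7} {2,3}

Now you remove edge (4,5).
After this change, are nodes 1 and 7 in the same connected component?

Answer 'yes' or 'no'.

Initial components: {0,1,4,5,6,7} {2,3}
Removing edge (4,5): it was a bridge — component count 2 -> 3.
New components: {0,1,5,6,7} {2,3} {4}
Are 1 and 7 in the same component? yes

Answer: yes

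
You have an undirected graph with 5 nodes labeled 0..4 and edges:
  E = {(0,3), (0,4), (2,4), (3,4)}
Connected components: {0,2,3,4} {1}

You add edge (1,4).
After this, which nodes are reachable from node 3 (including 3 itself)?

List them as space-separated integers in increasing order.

Before: nodes reachable from 3: {0,2,3,4}
Adding (1,4): merges 3's component with another. Reachability grows.
After: nodes reachable from 3: {0,1,2,3,4}

Answer: 0 1 2 3 4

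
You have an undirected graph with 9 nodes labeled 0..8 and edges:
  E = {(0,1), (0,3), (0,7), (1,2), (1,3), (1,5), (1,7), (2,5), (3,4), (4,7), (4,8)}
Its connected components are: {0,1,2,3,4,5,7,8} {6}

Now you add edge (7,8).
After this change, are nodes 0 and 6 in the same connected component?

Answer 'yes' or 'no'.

Answer: no

Derivation:
Initial components: {0,1,2,3,4,5,7,8} {6}
Adding edge (7,8): both already in same component {0,1,2,3,4,5,7,8}. No change.
New components: {0,1,2,3,4,5,7,8} {6}
Are 0 and 6 in the same component? no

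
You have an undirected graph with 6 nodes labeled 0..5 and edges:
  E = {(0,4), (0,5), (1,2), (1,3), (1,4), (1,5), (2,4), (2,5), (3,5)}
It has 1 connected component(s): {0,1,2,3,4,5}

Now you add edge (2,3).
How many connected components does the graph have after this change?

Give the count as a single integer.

Initial component count: 1
Add (2,3): endpoints already in same component. Count unchanged: 1.
New component count: 1

Answer: 1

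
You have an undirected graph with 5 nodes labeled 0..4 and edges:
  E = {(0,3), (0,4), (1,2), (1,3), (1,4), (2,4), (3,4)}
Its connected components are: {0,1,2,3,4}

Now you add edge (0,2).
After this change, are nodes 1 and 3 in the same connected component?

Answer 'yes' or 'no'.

Initial components: {0,1,2,3,4}
Adding edge (0,2): both already in same component {0,1,2,3,4}. No change.
New components: {0,1,2,3,4}
Are 1 and 3 in the same component? yes

Answer: yes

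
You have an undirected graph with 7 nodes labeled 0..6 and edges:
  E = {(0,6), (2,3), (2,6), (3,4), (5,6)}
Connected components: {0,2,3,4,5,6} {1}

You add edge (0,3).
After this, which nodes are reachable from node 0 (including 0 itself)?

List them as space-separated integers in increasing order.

Answer: 0 2 3 4 5 6

Derivation:
Before: nodes reachable from 0: {0,2,3,4,5,6}
Adding (0,3): both endpoints already in same component. Reachability from 0 unchanged.
After: nodes reachable from 0: {0,2,3,4,5,6}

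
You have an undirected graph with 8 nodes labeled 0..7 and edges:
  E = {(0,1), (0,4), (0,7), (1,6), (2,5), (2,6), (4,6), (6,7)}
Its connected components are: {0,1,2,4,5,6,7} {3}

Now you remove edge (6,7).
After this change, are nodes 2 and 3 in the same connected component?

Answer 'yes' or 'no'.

Initial components: {0,1,2,4,5,6,7} {3}
Removing edge (6,7): not a bridge — component count unchanged at 2.
New components: {0,1,2,4,5,6,7} {3}
Are 2 and 3 in the same component? no

Answer: no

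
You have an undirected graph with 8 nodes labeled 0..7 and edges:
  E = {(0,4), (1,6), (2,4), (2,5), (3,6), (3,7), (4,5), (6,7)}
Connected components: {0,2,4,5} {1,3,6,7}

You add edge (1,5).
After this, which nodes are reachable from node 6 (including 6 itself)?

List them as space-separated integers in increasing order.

Answer: 0 1 2 3 4 5 6 7

Derivation:
Before: nodes reachable from 6: {1,3,6,7}
Adding (1,5): merges 6's component with another. Reachability grows.
After: nodes reachable from 6: {0,1,2,3,4,5,6,7}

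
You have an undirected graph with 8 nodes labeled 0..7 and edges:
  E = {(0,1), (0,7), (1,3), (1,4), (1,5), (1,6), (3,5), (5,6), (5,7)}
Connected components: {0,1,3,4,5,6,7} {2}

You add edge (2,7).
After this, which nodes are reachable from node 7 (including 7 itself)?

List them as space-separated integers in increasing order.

Answer: 0 1 2 3 4 5 6 7

Derivation:
Before: nodes reachable from 7: {0,1,3,4,5,6,7}
Adding (2,7): merges 7's component with another. Reachability grows.
After: nodes reachable from 7: {0,1,2,3,4,5,6,7}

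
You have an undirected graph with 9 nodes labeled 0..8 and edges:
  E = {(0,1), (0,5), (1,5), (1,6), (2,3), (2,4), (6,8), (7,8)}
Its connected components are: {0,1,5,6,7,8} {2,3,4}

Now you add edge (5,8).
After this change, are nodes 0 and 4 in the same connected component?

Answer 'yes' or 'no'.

Answer: no

Derivation:
Initial components: {0,1,5,6,7,8} {2,3,4}
Adding edge (5,8): both already in same component {0,1,5,6,7,8}. No change.
New components: {0,1,5,6,7,8} {2,3,4}
Are 0 and 4 in the same component? no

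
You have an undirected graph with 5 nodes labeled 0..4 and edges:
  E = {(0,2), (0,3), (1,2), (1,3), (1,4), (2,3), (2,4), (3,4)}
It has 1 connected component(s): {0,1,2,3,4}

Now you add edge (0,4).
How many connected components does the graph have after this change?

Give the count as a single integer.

Answer: 1

Derivation:
Initial component count: 1
Add (0,4): endpoints already in same component. Count unchanged: 1.
New component count: 1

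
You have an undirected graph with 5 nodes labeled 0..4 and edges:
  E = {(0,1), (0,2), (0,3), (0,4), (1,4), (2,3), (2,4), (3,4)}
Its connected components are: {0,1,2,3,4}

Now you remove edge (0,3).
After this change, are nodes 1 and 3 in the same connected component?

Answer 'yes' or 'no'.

Answer: yes

Derivation:
Initial components: {0,1,2,3,4}
Removing edge (0,3): not a bridge — component count unchanged at 1.
New components: {0,1,2,3,4}
Are 1 and 3 in the same component? yes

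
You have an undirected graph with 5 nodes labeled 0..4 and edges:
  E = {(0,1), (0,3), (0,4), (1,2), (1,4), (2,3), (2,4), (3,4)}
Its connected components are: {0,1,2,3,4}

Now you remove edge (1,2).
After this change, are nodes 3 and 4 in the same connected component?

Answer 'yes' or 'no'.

Answer: yes

Derivation:
Initial components: {0,1,2,3,4}
Removing edge (1,2): not a bridge — component count unchanged at 1.
New components: {0,1,2,3,4}
Are 3 and 4 in the same component? yes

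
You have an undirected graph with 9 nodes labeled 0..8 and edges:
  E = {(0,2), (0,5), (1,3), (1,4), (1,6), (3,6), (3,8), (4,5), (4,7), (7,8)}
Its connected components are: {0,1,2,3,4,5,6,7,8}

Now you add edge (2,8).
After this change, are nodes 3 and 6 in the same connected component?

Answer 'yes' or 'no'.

Answer: yes

Derivation:
Initial components: {0,1,2,3,4,5,6,7,8}
Adding edge (2,8): both already in same component {0,1,2,3,4,5,6,7,8}. No change.
New components: {0,1,2,3,4,5,6,7,8}
Are 3 and 6 in the same component? yes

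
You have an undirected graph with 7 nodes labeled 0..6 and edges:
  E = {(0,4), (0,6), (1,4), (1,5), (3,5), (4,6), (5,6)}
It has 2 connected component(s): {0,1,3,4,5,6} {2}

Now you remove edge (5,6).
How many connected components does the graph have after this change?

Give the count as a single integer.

Answer: 2

Derivation:
Initial component count: 2
Remove (5,6): not a bridge. Count unchanged: 2.
  After removal, components: {0,1,3,4,5,6} {2}
New component count: 2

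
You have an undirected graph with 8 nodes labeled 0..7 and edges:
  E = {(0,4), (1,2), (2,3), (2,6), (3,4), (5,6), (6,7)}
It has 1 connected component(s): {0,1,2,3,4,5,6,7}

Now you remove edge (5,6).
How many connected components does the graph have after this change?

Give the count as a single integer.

Answer: 2

Derivation:
Initial component count: 1
Remove (5,6): it was a bridge. Count increases: 1 -> 2.
  After removal, components: {0,1,2,3,4,6,7} {5}
New component count: 2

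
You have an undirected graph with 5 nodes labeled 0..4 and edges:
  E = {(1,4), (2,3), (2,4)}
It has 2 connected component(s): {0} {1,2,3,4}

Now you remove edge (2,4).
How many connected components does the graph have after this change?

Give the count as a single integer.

Answer: 3

Derivation:
Initial component count: 2
Remove (2,4): it was a bridge. Count increases: 2 -> 3.
  After removal, components: {0} {1,4} {2,3}
New component count: 3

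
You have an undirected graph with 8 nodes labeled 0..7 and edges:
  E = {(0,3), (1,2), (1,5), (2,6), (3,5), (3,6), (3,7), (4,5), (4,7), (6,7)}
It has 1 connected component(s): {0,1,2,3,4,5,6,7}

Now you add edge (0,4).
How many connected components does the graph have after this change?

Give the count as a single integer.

Initial component count: 1
Add (0,4): endpoints already in same component. Count unchanged: 1.
New component count: 1

Answer: 1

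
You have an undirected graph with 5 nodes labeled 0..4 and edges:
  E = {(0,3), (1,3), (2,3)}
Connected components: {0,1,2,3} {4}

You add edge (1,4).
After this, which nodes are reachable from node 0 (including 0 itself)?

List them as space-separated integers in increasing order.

Before: nodes reachable from 0: {0,1,2,3}
Adding (1,4): merges 0's component with another. Reachability grows.
After: nodes reachable from 0: {0,1,2,3,4}

Answer: 0 1 2 3 4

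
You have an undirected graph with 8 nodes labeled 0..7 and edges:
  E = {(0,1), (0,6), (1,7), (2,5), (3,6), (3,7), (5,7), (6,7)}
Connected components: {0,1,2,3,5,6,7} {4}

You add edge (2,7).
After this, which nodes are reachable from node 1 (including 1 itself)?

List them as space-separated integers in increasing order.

Answer: 0 1 2 3 5 6 7

Derivation:
Before: nodes reachable from 1: {0,1,2,3,5,6,7}
Adding (2,7): both endpoints already in same component. Reachability from 1 unchanged.
After: nodes reachable from 1: {0,1,2,3,5,6,7}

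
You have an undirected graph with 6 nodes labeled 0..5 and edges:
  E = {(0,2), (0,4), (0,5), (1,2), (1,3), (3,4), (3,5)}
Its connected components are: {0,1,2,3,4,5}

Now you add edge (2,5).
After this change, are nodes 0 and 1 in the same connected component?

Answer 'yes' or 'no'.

Initial components: {0,1,2,3,4,5}
Adding edge (2,5): both already in same component {0,1,2,3,4,5}. No change.
New components: {0,1,2,3,4,5}
Are 0 and 1 in the same component? yes

Answer: yes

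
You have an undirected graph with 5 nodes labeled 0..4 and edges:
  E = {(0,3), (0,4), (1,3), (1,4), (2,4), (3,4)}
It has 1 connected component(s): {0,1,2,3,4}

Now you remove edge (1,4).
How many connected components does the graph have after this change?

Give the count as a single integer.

Initial component count: 1
Remove (1,4): not a bridge. Count unchanged: 1.
  After removal, components: {0,1,2,3,4}
New component count: 1

Answer: 1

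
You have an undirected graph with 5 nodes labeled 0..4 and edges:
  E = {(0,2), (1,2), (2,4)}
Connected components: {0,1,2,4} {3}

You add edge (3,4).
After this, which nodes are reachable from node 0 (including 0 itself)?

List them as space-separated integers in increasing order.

Before: nodes reachable from 0: {0,1,2,4}
Adding (3,4): merges 0's component with another. Reachability grows.
After: nodes reachable from 0: {0,1,2,3,4}

Answer: 0 1 2 3 4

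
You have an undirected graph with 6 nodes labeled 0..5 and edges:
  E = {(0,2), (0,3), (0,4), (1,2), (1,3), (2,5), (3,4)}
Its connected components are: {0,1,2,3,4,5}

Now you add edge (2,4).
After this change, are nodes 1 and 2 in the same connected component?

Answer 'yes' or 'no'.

Answer: yes

Derivation:
Initial components: {0,1,2,3,4,5}
Adding edge (2,4): both already in same component {0,1,2,3,4,5}. No change.
New components: {0,1,2,3,4,5}
Are 1 and 2 in the same component? yes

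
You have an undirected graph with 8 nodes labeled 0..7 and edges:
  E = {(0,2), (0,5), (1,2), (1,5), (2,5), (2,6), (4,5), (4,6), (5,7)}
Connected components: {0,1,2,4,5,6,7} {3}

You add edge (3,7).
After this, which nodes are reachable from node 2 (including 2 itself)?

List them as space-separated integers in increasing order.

Answer: 0 1 2 3 4 5 6 7

Derivation:
Before: nodes reachable from 2: {0,1,2,4,5,6,7}
Adding (3,7): merges 2's component with another. Reachability grows.
After: nodes reachable from 2: {0,1,2,3,4,5,6,7}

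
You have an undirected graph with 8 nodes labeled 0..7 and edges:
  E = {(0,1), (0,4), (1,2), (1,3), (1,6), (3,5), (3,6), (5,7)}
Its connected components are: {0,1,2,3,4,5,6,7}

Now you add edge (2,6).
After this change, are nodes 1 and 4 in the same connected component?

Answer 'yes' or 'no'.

Initial components: {0,1,2,3,4,5,6,7}
Adding edge (2,6): both already in same component {0,1,2,3,4,5,6,7}. No change.
New components: {0,1,2,3,4,5,6,7}
Are 1 and 4 in the same component? yes

Answer: yes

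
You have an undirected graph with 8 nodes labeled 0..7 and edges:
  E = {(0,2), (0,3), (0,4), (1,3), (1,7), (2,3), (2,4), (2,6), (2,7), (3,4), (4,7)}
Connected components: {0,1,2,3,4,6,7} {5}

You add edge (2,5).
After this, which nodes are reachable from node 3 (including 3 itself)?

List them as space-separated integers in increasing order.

Before: nodes reachable from 3: {0,1,2,3,4,6,7}
Adding (2,5): merges 3's component with another. Reachability grows.
After: nodes reachable from 3: {0,1,2,3,4,5,6,7}

Answer: 0 1 2 3 4 5 6 7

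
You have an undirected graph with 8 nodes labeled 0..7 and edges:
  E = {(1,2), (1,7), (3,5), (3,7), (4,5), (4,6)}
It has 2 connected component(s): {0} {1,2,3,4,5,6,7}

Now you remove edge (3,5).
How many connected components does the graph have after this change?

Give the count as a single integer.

Answer: 3

Derivation:
Initial component count: 2
Remove (3,5): it was a bridge. Count increases: 2 -> 3.
  After removal, components: {0} {1,2,3,7} {4,5,6}
New component count: 3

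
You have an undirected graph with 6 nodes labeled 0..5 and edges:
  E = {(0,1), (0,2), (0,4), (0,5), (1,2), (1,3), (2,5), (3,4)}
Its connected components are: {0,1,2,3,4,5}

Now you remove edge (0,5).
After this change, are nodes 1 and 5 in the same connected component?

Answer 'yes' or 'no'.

Initial components: {0,1,2,3,4,5}
Removing edge (0,5): not a bridge — component count unchanged at 1.
New components: {0,1,2,3,4,5}
Are 1 and 5 in the same component? yes

Answer: yes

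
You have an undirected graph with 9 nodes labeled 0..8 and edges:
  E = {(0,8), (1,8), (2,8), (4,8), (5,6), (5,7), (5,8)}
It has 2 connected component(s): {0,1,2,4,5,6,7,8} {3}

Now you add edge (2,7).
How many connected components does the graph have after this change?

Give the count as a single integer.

Initial component count: 2
Add (2,7): endpoints already in same component. Count unchanged: 2.
New component count: 2

Answer: 2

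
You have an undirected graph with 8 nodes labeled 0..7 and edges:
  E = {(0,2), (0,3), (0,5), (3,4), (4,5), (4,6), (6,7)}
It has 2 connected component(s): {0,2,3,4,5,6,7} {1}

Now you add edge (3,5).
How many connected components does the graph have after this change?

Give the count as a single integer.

Initial component count: 2
Add (3,5): endpoints already in same component. Count unchanged: 2.
New component count: 2

Answer: 2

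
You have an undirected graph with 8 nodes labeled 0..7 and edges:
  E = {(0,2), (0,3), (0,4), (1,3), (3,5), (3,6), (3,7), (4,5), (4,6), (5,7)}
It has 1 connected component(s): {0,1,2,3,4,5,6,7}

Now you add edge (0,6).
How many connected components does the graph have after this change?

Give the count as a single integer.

Initial component count: 1
Add (0,6): endpoints already in same component. Count unchanged: 1.
New component count: 1

Answer: 1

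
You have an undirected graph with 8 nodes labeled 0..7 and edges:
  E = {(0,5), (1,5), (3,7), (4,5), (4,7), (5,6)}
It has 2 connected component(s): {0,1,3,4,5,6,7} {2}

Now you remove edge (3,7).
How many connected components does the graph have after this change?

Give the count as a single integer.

Initial component count: 2
Remove (3,7): it was a bridge. Count increases: 2 -> 3.
  After removal, components: {0,1,4,5,6,7} {2} {3}
New component count: 3

Answer: 3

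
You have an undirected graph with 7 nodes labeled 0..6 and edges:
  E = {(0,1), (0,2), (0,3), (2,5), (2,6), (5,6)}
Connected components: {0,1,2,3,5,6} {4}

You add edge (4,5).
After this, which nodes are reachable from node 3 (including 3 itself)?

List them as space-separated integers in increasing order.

Before: nodes reachable from 3: {0,1,2,3,5,6}
Adding (4,5): merges 3's component with another. Reachability grows.
After: nodes reachable from 3: {0,1,2,3,4,5,6}

Answer: 0 1 2 3 4 5 6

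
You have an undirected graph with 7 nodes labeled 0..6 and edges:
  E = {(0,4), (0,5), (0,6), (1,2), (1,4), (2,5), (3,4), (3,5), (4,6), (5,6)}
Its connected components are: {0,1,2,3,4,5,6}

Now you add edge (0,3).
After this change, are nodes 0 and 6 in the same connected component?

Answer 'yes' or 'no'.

Initial components: {0,1,2,3,4,5,6}
Adding edge (0,3): both already in same component {0,1,2,3,4,5,6}. No change.
New components: {0,1,2,3,4,5,6}
Are 0 and 6 in the same component? yes

Answer: yes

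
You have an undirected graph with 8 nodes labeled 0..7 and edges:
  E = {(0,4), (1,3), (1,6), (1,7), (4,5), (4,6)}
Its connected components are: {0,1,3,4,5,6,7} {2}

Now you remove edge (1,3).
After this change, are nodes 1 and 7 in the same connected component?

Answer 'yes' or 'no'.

Initial components: {0,1,3,4,5,6,7} {2}
Removing edge (1,3): it was a bridge — component count 2 -> 3.
New components: {0,1,4,5,6,7} {2} {3}
Are 1 and 7 in the same component? yes

Answer: yes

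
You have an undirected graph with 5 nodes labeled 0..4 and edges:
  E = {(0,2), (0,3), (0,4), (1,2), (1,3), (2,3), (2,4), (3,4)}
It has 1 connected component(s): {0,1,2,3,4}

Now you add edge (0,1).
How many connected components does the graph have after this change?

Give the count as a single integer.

Initial component count: 1
Add (0,1): endpoints already in same component. Count unchanged: 1.
New component count: 1

Answer: 1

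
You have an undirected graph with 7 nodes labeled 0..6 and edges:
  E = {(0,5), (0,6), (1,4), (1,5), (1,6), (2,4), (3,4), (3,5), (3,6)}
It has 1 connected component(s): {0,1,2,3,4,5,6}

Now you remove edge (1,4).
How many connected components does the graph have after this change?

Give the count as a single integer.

Answer: 1

Derivation:
Initial component count: 1
Remove (1,4): not a bridge. Count unchanged: 1.
  After removal, components: {0,1,2,3,4,5,6}
New component count: 1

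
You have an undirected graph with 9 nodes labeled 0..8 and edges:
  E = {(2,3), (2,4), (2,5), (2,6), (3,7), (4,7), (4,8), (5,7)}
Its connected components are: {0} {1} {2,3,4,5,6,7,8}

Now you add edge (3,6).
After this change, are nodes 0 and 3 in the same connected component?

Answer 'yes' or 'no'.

Initial components: {0} {1} {2,3,4,5,6,7,8}
Adding edge (3,6): both already in same component {2,3,4,5,6,7,8}. No change.
New components: {0} {1} {2,3,4,5,6,7,8}
Are 0 and 3 in the same component? no

Answer: no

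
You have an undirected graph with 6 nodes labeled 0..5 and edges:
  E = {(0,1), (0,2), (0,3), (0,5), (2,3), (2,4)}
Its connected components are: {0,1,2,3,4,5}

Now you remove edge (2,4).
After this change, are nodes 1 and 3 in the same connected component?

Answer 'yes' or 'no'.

Answer: yes

Derivation:
Initial components: {0,1,2,3,4,5}
Removing edge (2,4): it was a bridge — component count 1 -> 2.
New components: {0,1,2,3,5} {4}
Are 1 and 3 in the same component? yes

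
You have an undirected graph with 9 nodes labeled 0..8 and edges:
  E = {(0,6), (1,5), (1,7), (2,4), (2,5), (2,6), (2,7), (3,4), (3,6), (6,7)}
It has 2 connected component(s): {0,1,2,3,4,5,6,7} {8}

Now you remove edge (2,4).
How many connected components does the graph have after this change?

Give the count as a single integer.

Initial component count: 2
Remove (2,4): not a bridge. Count unchanged: 2.
  After removal, components: {0,1,2,3,4,5,6,7} {8}
New component count: 2

Answer: 2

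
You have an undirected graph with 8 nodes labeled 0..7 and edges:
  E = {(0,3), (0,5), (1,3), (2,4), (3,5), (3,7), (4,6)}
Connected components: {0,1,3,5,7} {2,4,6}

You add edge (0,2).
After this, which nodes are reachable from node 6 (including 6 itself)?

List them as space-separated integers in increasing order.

Before: nodes reachable from 6: {2,4,6}
Adding (0,2): merges 6's component with another. Reachability grows.
After: nodes reachable from 6: {0,1,2,3,4,5,6,7}

Answer: 0 1 2 3 4 5 6 7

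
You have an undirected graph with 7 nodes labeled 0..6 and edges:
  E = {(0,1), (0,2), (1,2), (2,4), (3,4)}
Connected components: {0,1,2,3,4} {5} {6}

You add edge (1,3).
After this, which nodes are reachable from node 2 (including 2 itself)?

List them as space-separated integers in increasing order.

Before: nodes reachable from 2: {0,1,2,3,4}
Adding (1,3): both endpoints already in same component. Reachability from 2 unchanged.
After: nodes reachable from 2: {0,1,2,3,4}

Answer: 0 1 2 3 4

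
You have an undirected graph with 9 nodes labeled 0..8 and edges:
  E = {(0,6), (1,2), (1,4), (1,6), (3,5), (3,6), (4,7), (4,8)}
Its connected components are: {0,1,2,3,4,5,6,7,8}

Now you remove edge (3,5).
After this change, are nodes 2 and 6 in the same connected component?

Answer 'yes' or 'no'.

Answer: yes

Derivation:
Initial components: {0,1,2,3,4,5,6,7,8}
Removing edge (3,5): it was a bridge — component count 1 -> 2.
New components: {0,1,2,3,4,6,7,8} {5}
Are 2 and 6 in the same component? yes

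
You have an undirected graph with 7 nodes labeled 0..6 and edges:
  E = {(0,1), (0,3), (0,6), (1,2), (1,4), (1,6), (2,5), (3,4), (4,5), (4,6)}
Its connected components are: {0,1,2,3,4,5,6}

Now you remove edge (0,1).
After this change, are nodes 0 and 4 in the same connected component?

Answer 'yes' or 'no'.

Initial components: {0,1,2,3,4,5,6}
Removing edge (0,1): not a bridge — component count unchanged at 1.
New components: {0,1,2,3,4,5,6}
Are 0 and 4 in the same component? yes

Answer: yes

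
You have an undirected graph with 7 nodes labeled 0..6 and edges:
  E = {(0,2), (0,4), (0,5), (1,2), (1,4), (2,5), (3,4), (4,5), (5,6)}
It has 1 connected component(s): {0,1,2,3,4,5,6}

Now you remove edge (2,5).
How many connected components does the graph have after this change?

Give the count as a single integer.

Answer: 1

Derivation:
Initial component count: 1
Remove (2,5): not a bridge. Count unchanged: 1.
  After removal, components: {0,1,2,3,4,5,6}
New component count: 1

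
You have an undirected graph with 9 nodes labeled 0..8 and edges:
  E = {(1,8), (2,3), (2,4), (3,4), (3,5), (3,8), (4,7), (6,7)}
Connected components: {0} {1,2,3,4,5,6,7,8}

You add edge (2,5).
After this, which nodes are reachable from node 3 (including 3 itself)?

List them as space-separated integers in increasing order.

Before: nodes reachable from 3: {1,2,3,4,5,6,7,8}
Adding (2,5): both endpoints already in same component. Reachability from 3 unchanged.
After: nodes reachable from 3: {1,2,3,4,5,6,7,8}

Answer: 1 2 3 4 5 6 7 8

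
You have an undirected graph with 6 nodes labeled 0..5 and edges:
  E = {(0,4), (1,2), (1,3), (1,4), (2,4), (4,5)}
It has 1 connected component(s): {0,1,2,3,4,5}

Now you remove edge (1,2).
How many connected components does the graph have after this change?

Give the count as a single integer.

Answer: 1

Derivation:
Initial component count: 1
Remove (1,2): not a bridge. Count unchanged: 1.
  After removal, components: {0,1,2,3,4,5}
New component count: 1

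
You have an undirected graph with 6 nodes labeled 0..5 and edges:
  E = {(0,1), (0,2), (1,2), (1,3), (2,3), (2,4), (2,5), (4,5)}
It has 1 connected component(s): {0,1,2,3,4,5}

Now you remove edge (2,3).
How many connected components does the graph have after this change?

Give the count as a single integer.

Answer: 1

Derivation:
Initial component count: 1
Remove (2,3): not a bridge. Count unchanged: 1.
  After removal, components: {0,1,2,3,4,5}
New component count: 1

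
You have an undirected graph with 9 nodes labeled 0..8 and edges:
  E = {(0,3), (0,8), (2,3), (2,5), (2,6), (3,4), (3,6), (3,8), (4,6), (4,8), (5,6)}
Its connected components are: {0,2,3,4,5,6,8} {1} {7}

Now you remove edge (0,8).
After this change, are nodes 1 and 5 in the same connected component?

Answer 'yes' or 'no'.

Answer: no

Derivation:
Initial components: {0,2,3,4,5,6,8} {1} {7}
Removing edge (0,8): not a bridge — component count unchanged at 3.
New components: {0,2,3,4,5,6,8} {1} {7}
Are 1 and 5 in the same component? no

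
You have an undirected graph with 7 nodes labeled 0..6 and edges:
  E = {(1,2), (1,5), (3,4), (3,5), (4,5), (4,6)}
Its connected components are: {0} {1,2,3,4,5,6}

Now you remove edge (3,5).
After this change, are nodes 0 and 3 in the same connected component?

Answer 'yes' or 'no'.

Answer: no

Derivation:
Initial components: {0} {1,2,3,4,5,6}
Removing edge (3,5): not a bridge — component count unchanged at 2.
New components: {0} {1,2,3,4,5,6}
Are 0 and 3 in the same component? no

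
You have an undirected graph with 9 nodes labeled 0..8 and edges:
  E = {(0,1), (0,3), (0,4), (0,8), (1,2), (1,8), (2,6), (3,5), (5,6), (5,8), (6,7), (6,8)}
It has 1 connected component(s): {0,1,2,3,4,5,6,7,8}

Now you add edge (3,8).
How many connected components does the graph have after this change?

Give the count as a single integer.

Initial component count: 1
Add (3,8): endpoints already in same component. Count unchanged: 1.
New component count: 1

Answer: 1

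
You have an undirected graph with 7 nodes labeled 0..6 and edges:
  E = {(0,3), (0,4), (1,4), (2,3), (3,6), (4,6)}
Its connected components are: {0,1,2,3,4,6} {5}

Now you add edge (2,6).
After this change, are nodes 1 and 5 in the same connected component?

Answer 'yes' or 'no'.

Initial components: {0,1,2,3,4,6} {5}
Adding edge (2,6): both already in same component {0,1,2,3,4,6}. No change.
New components: {0,1,2,3,4,6} {5}
Are 1 and 5 in the same component? no

Answer: no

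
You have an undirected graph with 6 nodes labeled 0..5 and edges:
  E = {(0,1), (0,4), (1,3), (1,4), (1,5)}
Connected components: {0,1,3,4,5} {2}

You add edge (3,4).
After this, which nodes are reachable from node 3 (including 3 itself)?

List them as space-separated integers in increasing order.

Before: nodes reachable from 3: {0,1,3,4,5}
Adding (3,4): both endpoints already in same component. Reachability from 3 unchanged.
After: nodes reachable from 3: {0,1,3,4,5}

Answer: 0 1 3 4 5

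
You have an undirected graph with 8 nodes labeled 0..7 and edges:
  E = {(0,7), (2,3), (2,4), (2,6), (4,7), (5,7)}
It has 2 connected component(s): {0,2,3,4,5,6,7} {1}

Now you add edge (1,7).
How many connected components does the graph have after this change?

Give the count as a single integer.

Initial component count: 2
Add (1,7): merges two components. Count decreases: 2 -> 1.
New component count: 1

Answer: 1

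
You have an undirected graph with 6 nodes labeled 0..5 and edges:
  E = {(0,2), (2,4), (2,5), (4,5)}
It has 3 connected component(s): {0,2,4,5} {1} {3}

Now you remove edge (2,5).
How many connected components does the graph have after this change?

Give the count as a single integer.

Answer: 3

Derivation:
Initial component count: 3
Remove (2,5): not a bridge. Count unchanged: 3.
  After removal, components: {0,2,4,5} {1} {3}
New component count: 3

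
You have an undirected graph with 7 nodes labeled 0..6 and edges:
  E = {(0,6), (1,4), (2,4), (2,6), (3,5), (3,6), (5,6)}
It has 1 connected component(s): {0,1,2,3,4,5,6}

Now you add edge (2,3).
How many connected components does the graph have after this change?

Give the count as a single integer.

Answer: 1

Derivation:
Initial component count: 1
Add (2,3): endpoints already in same component. Count unchanged: 1.
New component count: 1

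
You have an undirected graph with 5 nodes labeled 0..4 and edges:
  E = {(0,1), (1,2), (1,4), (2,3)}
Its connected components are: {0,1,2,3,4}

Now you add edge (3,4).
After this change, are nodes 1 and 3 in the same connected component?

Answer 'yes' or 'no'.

Initial components: {0,1,2,3,4}
Adding edge (3,4): both already in same component {0,1,2,3,4}. No change.
New components: {0,1,2,3,4}
Are 1 and 3 in the same component? yes

Answer: yes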